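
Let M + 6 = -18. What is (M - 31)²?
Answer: 3025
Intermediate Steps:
M = -24 (M = -6 - 18 = -24)
(M - 31)² = (-24 - 31)² = (-55)² = 3025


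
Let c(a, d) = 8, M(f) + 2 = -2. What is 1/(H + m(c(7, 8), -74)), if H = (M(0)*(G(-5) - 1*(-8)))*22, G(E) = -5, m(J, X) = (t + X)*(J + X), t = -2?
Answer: 1/4752 ≈ 0.00021044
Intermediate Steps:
M(f) = -4 (M(f) = -2 - 2 = -4)
m(J, X) = (-2 + X)*(J + X)
H = -264 (H = -4*(-5 - 1*(-8))*22 = -4*(-5 + 8)*22 = -4*3*22 = -12*22 = -264)
1/(H + m(c(7, 8), -74)) = 1/(-264 + ((-74)² - 2*8 - 2*(-74) + 8*(-74))) = 1/(-264 + (5476 - 16 + 148 - 592)) = 1/(-264 + 5016) = 1/4752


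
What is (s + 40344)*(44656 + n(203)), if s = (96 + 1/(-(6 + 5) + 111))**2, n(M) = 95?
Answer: 22179454863951/10000 ≈ 2.2179e+9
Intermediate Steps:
s = 92179201/10000 (s = (96 + 1/(-1*11 + 111))**2 = (96 + 1/(-11 + 111))**2 = (96 + 1/100)**2 = (9601/100)**2 = 92179201/10000 ≈ 9217.9)
(s + 40344)*(44656 + n(203)) = (92179201/10000 + 40344)*(44656 + 95) = (495619201/10000)*44751 = 22179454863951/10000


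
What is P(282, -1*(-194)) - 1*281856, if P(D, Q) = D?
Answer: -281574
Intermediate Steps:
P(282, -1*(-194)) - 1*281856 = 282 - 1*281856 = 282 - 281856 = -281574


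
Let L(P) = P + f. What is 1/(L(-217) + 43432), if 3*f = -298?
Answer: 3/129347 ≈ 2.3193e-5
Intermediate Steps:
f = -298/3 (f = (⅓)*(-298) = -298/3 ≈ -99.333)
L(P) = -298/3 + P (L(P) = P - 298/3 = -298/3 + P)
1/(L(-217) + 43432) = 1/((-298/3 - 217) + 43432) = 1/(-949/3 + 43432) = 1/(129347/3) = 3/129347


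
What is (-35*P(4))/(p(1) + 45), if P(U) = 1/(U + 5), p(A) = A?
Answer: -35/414 ≈ -0.084541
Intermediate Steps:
P(U) = 1/(5 + U)
(-35*P(4))/(p(1) + 45) = (-35/(5 + 4))/(1 + 45) = -35/9/46 = -35*1/9*(1/46) = -35/9*1/46 = -35/414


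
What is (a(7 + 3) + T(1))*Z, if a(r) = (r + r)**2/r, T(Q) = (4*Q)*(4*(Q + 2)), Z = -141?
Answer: -12408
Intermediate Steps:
T(Q) = 4*Q*(8 + 4*Q) (T(Q) = (4*Q)*(4*(2 + Q)) = (4*Q)*(8 + 4*Q) = 4*Q*(8 + 4*Q))
a(r) = 4*r (a(r) = (2*r)**2/r = (4*r**2)/r = 4*r)
(a(7 + 3) + T(1))*Z = (4*(7 + 3) + 16*1*(2 + 1))*(-141) = (4*10 + 16*1*3)*(-141) = (40 + 48)*(-141) = 88*(-141) = -12408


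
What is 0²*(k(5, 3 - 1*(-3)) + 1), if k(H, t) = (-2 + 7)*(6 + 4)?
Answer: 0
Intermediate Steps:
k(H, t) = 50 (k(H, t) = 5*10 = 50)
0²*(k(5, 3 - 1*(-3)) + 1) = 0²*(50 + 1) = 0*51 = 0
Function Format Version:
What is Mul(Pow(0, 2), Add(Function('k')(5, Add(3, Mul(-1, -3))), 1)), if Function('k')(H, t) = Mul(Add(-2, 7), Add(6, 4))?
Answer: 0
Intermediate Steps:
Function('k')(H, t) = 50 (Function('k')(H, t) = Mul(5, 10) = 50)
Mul(Pow(0, 2), Add(Function('k')(5, Add(3, Mul(-1, -3))), 1)) = Mul(Pow(0, 2), Add(50, 1)) = Mul(0, 51) = 0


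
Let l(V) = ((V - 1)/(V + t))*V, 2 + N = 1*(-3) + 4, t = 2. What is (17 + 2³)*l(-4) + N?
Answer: -251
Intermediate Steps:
N = -1 (N = -2 + (1*(-3) + 4) = -2 + (-3 + 4) = -2 + 1 = -1)
l(V) = V*(-1 + V)/(2 + V) (l(V) = ((V - 1)/(V + 2))*V = ((-1 + V)/(2 + V))*V = V*(-1 + V)/(2 + V))
(17 + 2³)*l(-4) + N = (17 + 2³)*(-4*(-1 - 4)/(2 - 4)) - 1 = (17 + 8)*(-4*(-5)/(-2)) - 1 = 25*(-4*(-½)*(-5)) - 1 = 25*(-10) - 1 = -250 - 1 = -251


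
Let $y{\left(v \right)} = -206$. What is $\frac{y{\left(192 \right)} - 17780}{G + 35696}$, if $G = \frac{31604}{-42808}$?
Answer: $- \frac{192486172}{382010691} \approx -0.50388$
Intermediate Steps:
$G = - \frac{7901}{10702}$ ($G = 31604 \left(- \frac{1}{42808}\right) = - \frac{7901}{10702} \approx -0.73827$)
$\frac{y{\left(192 \right)} - 17780}{G + 35696} = \frac{-206 - 17780}{- \frac{7901}{10702} + 35696} = - \frac{17986}{\frac{382010691}{10702}} = \left(-17986\right) \frac{10702}{382010691} = - \frac{192486172}{382010691}$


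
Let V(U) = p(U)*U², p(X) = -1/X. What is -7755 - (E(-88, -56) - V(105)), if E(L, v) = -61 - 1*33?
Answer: -7766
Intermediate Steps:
E(L, v) = -94 (E(L, v) = -61 - 33 = -94)
V(U) = -U (V(U) = (-1/U)*U² = -U)
-7755 - (E(-88, -56) - V(105)) = -7755 - (-94 - (-1)*105) = -7755 - (-94 - 1*(-105)) = -7755 - (-94 + 105) = -7755 - 1*11 = -7755 - 11 = -7766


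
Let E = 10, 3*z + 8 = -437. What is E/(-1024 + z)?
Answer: -30/3517 ≈ -0.0085300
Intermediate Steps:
z = -445/3 (z = -8/3 + (⅓)*(-437) = -8/3 - 437/3 = -445/3 ≈ -148.33)
E/(-1024 + z) = 10/(-1024 - 445/3) = 10/(-3517/3) = -3/3517*10 = -30/3517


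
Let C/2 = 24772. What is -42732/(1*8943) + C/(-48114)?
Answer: -37864840/6519447 ≈ -5.8080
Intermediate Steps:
C = 49544 (C = 2*24772 = 49544)
-42732/(1*8943) + C/(-48114) = -42732/(1*8943) + 49544/(-48114) = -42732/8943 + 49544*(-1/48114) = -42732*1/8943 - 2252/2187 = -14244/2981 - 2252/2187 = -37864840/6519447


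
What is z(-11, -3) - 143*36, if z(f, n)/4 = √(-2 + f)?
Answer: -5148 + 4*I*√13 ≈ -5148.0 + 14.422*I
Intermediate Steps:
z(f, n) = 4*√(-2 + f)
z(-11, -3) - 143*36 = 4*√(-2 - 11) - 143*36 = 4*√(-13) - 5148 = 4*(I*√13) - 5148 = 4*I*√13 - 5148 = -5148 + 4*I*√13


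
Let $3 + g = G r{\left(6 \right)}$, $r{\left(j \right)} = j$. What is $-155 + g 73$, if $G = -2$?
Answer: $-1250$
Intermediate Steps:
$g = -15$ ($g = -3 - 12 = -15$)
$-155 + g 73 = -155 - 1095 = -1250$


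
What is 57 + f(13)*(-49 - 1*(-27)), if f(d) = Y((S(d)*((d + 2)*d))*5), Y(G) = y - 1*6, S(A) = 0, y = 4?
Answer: 101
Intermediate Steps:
Y(G) = -2 (Y(G) = 4 - 1*6 = 4 - 6 = -2)
f(d) = -2
57 + f(13)*(-49 - 1*(-27)) = 57 - 2*(-49 - 1*(-27)) = 57 - 2*(-49 + 27) = 57 - 2*(-22) = 57 + 44 = 101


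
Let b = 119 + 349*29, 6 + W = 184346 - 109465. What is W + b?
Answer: 85115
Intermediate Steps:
W = 74875 (W = -6 + (184346 - 109465) = -6 + 74881 = 74875)
b = 10240 (b = 119 + 10121 = 10240)
W + b = 74875 + 10240 = 85115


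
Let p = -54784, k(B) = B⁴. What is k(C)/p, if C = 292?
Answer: -28398241/214 ≈ -1.3270e+5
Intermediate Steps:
k(C)/p = 292⁴/(-54784) = 7269949696*(-1/54784) = -28398241/214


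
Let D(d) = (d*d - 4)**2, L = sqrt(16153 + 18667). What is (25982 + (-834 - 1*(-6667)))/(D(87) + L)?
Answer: 52021365525/93576691259023 - 1818*sqrt(8705)/93576691259023 ≈ 0.00055592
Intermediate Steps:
L = 2*sqrt(8705) (L = sqrt(34820) = 2*sqrt(8705) ≈ 186.60)
D(d) = (-4 + d**2)**2 (D(d) = (d**2 - 4)**2 = (-4 + d**2)**2)
(25982 + (-834 - 1*(-6667)))/(D(87) + L) = (25982 + (-834 - 1*(-6667)))/((-4 + 87**2)**2 + 2*sqrt(8705)) = (25982 + (-834 + 6667))/((-4 + 7569)**2 + 2*sqrt(8705)) = (25982 + 5833)/(7565**2 + 2*sqrt(8705)) = 31815/(57229225 + 2*sqrt(8705))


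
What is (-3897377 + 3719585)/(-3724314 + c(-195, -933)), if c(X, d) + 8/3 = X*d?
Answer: 533376/10627145 ≈ 0.050190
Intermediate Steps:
c(X, d) = -8/3 + X*d
(-3897377 + 3719585)/(-3724314 + c(-195, -933)) = (-3897377 + 3719585)/(-3724314 + (-8/3 - 195*(-933))) = -177792/(-3724314 + (-8/3 + 181935)) = -177792/(-3724314 + 545797/3) = -177792/(-10627145/3) = -177792*(-3/10627145) = 533376/10627145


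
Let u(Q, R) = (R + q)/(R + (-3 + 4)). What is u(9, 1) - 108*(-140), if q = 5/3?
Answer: 45364/3 ≈ 15121.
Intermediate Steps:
q = 5/3 (q = 5*(1/3) = 5/3 ≈ 1.6667)
u(Q, R) = (5/3 + R)/(1 + R) (u(Q, R) = (R + 5/3)/(R + (-3 + 4)) = (5/3 + R)/(R + 1) = (5/3 + R)/(1 + R))
u(9, 1) - 108*(-140) = (5/3 + 1)/(1 + 1) - 108*(-140) = (8/3)/2 + 15120 = (1/2)*(8/3) + 15120 = 4/3 + 15120 = 45364/3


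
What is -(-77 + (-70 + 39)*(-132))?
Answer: -4015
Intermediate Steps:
-(-77 + (-70 + 39)*(-132)) = -(-77 - 31*(-132)) = -(-77 + 4092) = -1*4015 = -4015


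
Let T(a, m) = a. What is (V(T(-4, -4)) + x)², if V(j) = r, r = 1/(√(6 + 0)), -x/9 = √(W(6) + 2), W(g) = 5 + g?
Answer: 6319/6 - 3*√78 ≈ 1026.7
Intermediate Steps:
x = -9*√13 (x = -9*√((5 + 6) + 2) = -9*√(11 + 2) = -9*√13 ≈ -32.450)
r = √6/6 (r = 1/(√6) = √6/6 ≈ 0.40825)
V(j) = √6/6
(V(T(-4, -4)) + x)² = (√6/6 - 9*√13)² = (-9*√13 + √6/6)²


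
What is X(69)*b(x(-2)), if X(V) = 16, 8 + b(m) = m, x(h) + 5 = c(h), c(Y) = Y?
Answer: -240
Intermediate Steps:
x(h) = -5 + h
b(m) = -8 + m
X(69)*b(x(-2)) = 16*(-8 + (-5 - 2)) = 16*(-8 - 7) = 16*(-15) = -240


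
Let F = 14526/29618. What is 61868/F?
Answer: 916203212/7263 ≈ 1.2615e+5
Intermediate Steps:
F = 7263/14809 (F = 14526*(1/29618) = 7263/14809 ≈ 0.49045)
61868/F = 61868/(7263/14809) = 61868*(14809/7263) = 916203212/7263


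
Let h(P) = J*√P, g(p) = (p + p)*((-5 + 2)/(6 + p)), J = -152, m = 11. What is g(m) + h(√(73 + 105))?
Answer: -66/17 - 152*178^(¼) ≈ -559.08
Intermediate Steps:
g(p) = -6*p/(6 + p) (g(p) = (2*p)*(-3/(6 + p)) = -6*p/(6 + p))
h(P) = -152*√P
g(m) + h(√(73 + 105)) = -6*11/(6 + 11) - 152*(73 + 105)^(¼) = -6*11/17 - 152*178^(¼) = -6*11*1/17 - 152*178^(¼) = -66/17 - 152*178^(¼)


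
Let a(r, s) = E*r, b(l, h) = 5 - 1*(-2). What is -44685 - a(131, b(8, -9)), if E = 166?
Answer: -66431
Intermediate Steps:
b(l, h) = 7 (b(l, h) = 5 + 2 = 7)
a(r, s) = 166*r
-44685 - a(131, b(8, -9)) = -44685 - 166*131 = -44685 - 1*21746 = -44685 - 21746 = -66431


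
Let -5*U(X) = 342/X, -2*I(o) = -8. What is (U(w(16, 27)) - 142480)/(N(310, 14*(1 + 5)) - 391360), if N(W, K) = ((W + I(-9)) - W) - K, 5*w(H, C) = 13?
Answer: 926291/2544360 ≈ 0.36406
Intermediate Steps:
w(H, C) = 13/5 (w(H, C) = (⅕)*13 = 13/5)
I(o) = 4 (I(o) = -½*(-8) = 4)
U(X) = -342/(5*X)
N(W, K) = 4 - K (N(W, K) = ((W + 4) - W) - K = ((4 + W) - W) - K = 4 - K)
(U(w(16, 27)) - 142480)/(N(310, 14*(1 + 5)) - 391360) = (-342/(5*13/5) - 142480)/((4 - 14*(1 + 5)) - 391360) = (-342/5*5/13 - 142480)/((4 - 14*6) - 391360) = (-342/13 - 142480)/((4 - 1*84) - 391360) = -1852582/(13*((4 - 84) - 391360)) = -1852582/(13*(-80 - 391360)) = -1852582/13/(-391440) = -1852582/13*(-1/391440) = 926291/2544360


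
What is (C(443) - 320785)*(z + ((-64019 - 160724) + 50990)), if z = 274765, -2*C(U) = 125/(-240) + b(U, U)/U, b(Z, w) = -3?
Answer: -344509841840033/10632 ≈ -3.2403e+10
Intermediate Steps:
C(U) = 25/96 + 3/(2*U) (C(U) = -(125/(-240) - 3/U)/2 = -(125*(-1/240) - 3/U)/2 = -(-25/48 - 3/U)/2 = 25/96 + 3/(2*U))
(C(443) - 320785)*(z + ((-64019 - 160724) + 50990)) = ((1/96)*(144 + 25*443)/443 - 320785)*(274765 + ((-64019 - 160724) + 50990)) = ((1/96)*(1/443)*(144 + 11075) - 320785)*(274765 + (-224743 + 50990)) = ((1/96)*(1/443)*11219 - 320785)*(274765 - 173753) = (11219/42528 - 320785)*101012 = -13642333261/42528*101012 = -344509841840033/10632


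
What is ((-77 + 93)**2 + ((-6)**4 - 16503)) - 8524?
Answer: -23475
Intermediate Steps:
((-77 + 93)**2 + ((-6)**4 - 16503)) - 8524 = (16**2 + (1296 - 16503)) - 8524 = (256 - 15207) - 8524 = -14951 - 8524 = -23475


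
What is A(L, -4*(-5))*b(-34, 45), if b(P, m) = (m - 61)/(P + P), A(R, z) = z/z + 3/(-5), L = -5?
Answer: 8/85 ≈ 0.094118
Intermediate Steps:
A(R, z) = ⅖ (A(R, z) = 1 + 3*(-⅕) = 1 - ⅗ = ⅖)
b(P, m) = (-61 + m)/(2*P) (b(P, m) = (-61 + m)/((2*P)) = (-61 + m)*(1/(2*P)) = (-61 + m)/(2*P))
A(L, -4*(-5))*b(-34, 45) = 2*((½)*(-61 + 45)/(-34))/5 = 2*((½)*(-1/34)*(-16))/5 = (⅖)*(4/17) = 8/85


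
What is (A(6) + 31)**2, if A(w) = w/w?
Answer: 1024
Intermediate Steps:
A(w) = 1
(A(6) + 31)**2 = (1 + 31)**2 = 32**2 = 1024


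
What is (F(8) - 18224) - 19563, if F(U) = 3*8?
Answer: -37763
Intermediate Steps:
F(U) = 24
(F(8) - 18224) - 19563 = (24 - 18224) - 19563 = -18200 - 19563 = -37763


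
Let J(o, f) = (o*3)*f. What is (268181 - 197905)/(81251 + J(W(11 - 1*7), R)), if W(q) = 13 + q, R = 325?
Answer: 35138/48913 ≈ 0.71838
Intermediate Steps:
J(o, f) = 3*f*o (J(o, f) = (3*o)*f = 3*f*o)
(268181 - 197905)/(81251 + J(W(11 - 1*7), R)) = (268181 - 197905)/(81251 + 3*325*(13 + (11 - 1*7))) = 70276/(81251 + 3*325*(13 + (11 - 7))) = 70276/(81251 + 3*325*(13 + 4)) = 70276/(81251 + 3*325*17) = 70276/(81251 + 16575) = 70276/97826 = 70276*(1/97826) = 35138/48913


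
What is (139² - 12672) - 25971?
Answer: -19322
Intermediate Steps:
(139² - 12672) - 25971 = (19321 - 12672) - 25971 = 6649 - 25971 = -19322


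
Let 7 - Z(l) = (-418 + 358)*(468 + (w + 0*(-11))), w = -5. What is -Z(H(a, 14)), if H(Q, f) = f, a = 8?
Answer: -27787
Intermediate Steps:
Z(l) = 27787 (Z(l) = 7 - (-418 + 358)*(468 + (-5 + 0*(-11))) = 7 - (-60)*(468 + (-5 + 0)) = 7 - (-60)*(468 - 5) = 7 - (-60)*463 = 7 - 1*(-27780) = 7 + 27780 = 27787)
-Z(H(a, 14)) = -1*27787 = -27787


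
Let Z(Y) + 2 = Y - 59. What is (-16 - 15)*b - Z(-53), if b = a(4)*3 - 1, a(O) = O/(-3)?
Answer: 269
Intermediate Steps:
a(O) = -O/3 (a(O) = O*(-⅓) = -O/3)
Z(Y) = -61 + Y (Z(Y) = -2 + (Y - 59) = -2 + (-59 + Y) = -61 + Y)
b = -5 (b = -⅓*4*3 - 1 = -4/3*3 - 1 = -4 - 1 = -5)
(-16 - 15)*b - Z(-53) = (-16 - 15)*(-5) - (-61 - 53) = -31*(-5) - 1*(-114) = 155 + 114 = 269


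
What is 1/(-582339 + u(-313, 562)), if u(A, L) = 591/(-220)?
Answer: -220/128115171 ≈ -1.7172e-6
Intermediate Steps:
u(A, L) = -591/220 (u(A, L) = 591*(-1/220) = -591/220)
1/(-582339 + u(-313, 562)) = 1/(-582339 - 591/220) = 1/(-128115171/220) = -220/128115171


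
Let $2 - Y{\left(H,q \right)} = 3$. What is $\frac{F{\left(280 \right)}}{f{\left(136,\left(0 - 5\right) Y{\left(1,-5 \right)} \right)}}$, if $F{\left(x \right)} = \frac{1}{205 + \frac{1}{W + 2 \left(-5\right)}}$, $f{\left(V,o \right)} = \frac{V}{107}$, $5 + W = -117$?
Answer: $\frac{3531}{920006} \approx 0.003838$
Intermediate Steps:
$W = -122$ ($W = -5 - 117 = -122$)
$Y{\left(H,q \right)} = -1$ ($Y{\left(H,q \right)} = 2 - 3 = -1$)
$f{\left(V,o \right)} = \frac{V}{107}$ ($f{\left(V,o \right)} = V \frac{1}{107} = \frac{V}{107}$)
$F{\left(x \right)} = \frac{132}{27059}$ ($F{\left(x \right)} = \frac{1}{205 + \frac{1}{-122 + 2 \left(-5\right)}} = \frac{1}{205 + \frac{1}{-122 - 10}} = \frac{1}{205 + \frac{1}{-132}} = \frac{1}{205 - \frac{1}{132}} = \frac{1}{\frac{27059}{132}} = \frac{132}{27059}$)
$\frac{F{\left(280 \right)}}{f{\left(136,\left(0 - 5\right) Y{\left(1,-5 \right)} \right)}} = \frac{132}{27059 \cdot \frac{1}{107} \cdot 136} = \frac{132}{27059 \cdot \frac{136}{107}} = \frac{132}{27059} \cdot \frac{107}{136} = \frac{3531}{920006}$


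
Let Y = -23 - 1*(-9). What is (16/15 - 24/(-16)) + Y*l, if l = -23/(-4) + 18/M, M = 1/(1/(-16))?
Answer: -3731/60 ≈ -62.183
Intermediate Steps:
Y = -14 (Y = -23 + 9 = -14)
M = -16 (M = 1/(-1/16) = -16)
l = 37/8 (l = -23/(-4) + 18/(-16) = -23*(-¼) + 18*(-1/16) = 23/4 - 9/8 = 37/8 ≈ 4.6250)
(16/15 - 24/(-16)) + Y*l = (16/15 - 24/(-16)) - 14*37/8 = (16*(1/15) - 24*(-1/16)) - 259/4 = (16/15 + 3/2) - 259/4 = 77/30 - 259/4 = -3731/60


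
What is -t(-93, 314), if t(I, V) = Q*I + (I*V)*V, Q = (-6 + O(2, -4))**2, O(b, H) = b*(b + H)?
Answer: 9178728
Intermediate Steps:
O(b, H) = b*(H + b)
Q = 100 (Q = (-6 + 2*(-4 + 2))**2 = (-6 + 2*(-2))**2 = (-6 - 4)**2 = (-10)**2 = 100)
t(I, V) = 100*I + I*V**2 (t(I, V) = 100*I + (I*V)*V = 100*I + I*V**2)
-t(-93, 314) = -(-93)*(100 + 314**2) = -(-93)*(100 + 98596) = -(-93)*98696 = -1*(-9178728) = 9178728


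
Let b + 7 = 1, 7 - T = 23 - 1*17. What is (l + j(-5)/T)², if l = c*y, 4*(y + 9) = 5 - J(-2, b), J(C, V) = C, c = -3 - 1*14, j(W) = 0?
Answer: 243049/16 ≈ 15191.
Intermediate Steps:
T = 1 (T = 7 - (23 - 1*17) = 7 - (23 - 17) = 7 - 1*6 = 7 - 6 = 1)
b = -6 (b = -7 + 1 = -6)
c = -17 (c = -3 - 14 = -17)
y = -29/4 (y = -9 + (5 - 1*(-2))/4 = -9 + (5 + 2)/4 = -9 + (¼)*7 = -9 + 7/4 = -29/4 ≈ -7.2500)
l = 493/4 (l = -17*(-29/4) = 493/4 ≈ 123.25)
(l + j(-5)/T)² = (493/4 + 0/1)² = (493/4 + 0*1)² = (493/4 + 0)² = (493/4)² = 243049/16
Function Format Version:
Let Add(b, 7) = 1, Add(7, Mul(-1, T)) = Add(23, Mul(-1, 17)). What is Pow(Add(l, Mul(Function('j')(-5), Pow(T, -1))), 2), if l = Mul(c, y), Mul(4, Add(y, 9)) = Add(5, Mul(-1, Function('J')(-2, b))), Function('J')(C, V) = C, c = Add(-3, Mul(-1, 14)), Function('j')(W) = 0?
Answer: Rational(243049, 16) ≈ 15191.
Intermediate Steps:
T = 1 (T = Add(7, Mul(-1, Add(23, Mul(-1, 17)))) = Add(7, Mul(-1, Add(23, -17))) = Add(7, Mul(-1, 6)) = Add(7, -6) = 1)
b = -6 (b = Add(-7, 1) = -6)
c = -17 (c = Add(-3, -14) = -17)
y = Rational(-29, 4) (y = Add(-9, Mul(Rational(1, 4), Add(5, Mul(-1, -2)))) = Add(-9, Mul(Rational(1, 4), Add(5, 2))) = Add(-9, Mul(Rational(1, 4), 7)) = Add(-9, Rational(7, 4)) = Rational(-29, 4) ≈ -7.2500)
l = Rational(493, 4) (l = Mul(-17, Rational(-29, 4)) = Rational(493, 4) ≈ 123.25)
Pow(Add(l, Mul(Function('j')(-5), Pow(T, -1))), 2) = Pow(Add(Rational(493, 4), Mul(0, Pow(1, -1))), 2) = Pow(Add(Rational(493, 4), Mul(0, 1)), 2) = Pow(Add(Rational(493, 4), 0), 2) = Pow(Rational(493, 4), 2) = Rational(243049, 16)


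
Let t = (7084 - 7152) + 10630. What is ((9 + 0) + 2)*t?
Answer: 116182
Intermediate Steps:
t = 10562 (t = -68 + 10630 = 10562)
((9 + 0) + 2)*t = ((9 + 0) + 2)*10562 = (9 + 2)*10562 = 11*10562 = 116182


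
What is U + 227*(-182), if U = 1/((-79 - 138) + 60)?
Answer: -6486299/157 ≈ -41314.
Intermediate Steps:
U = -1/157 (U = 1/(-217 + 60) = 1/(-157) = -1/157 ≈ -0.0063694)
U + 227*(-182) = -1/157 + 227*(-182) = -1/157 - 41314 = -6486299/157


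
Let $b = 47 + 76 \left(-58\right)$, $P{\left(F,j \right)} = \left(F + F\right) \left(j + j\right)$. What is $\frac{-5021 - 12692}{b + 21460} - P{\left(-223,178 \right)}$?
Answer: $\frac{2714893111}{17099} \approx 1.5878 \cdot 10^{5}$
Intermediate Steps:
$P{\left(F,j \right)} = 4 F j$ ($P{\left(F,j \right)} = 2 F 2 j = 4 F j$)
$b = -4361$ ($b = 47 - 4408 = -4361$)
$\frac{-5021 - 12692}{b + 21460} - P{\left(-223,178 \right)} = \frac{-5021 - 12692}{-4361 + 21460} - 4 \left(-223\right) 178 = - \frac{17713}{17099} - -158776 = \left(-17713\right) \frac{1}{17099} + 158776 = - \frac{17713}{17099} + 158776 = \frac{2714893111}{17099}$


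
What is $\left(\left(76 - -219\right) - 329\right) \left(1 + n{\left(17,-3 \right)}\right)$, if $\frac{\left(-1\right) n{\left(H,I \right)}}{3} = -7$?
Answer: $-748$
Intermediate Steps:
$n{\left(H,I \right)} = 21$ ($n{\left(H,I \right)} = \left(-3\right) \left(-7\right) = 21$)
$\left(\left(76 - -219\right) - 329\right) \left(1 + n{\left(17,-3 \right)}\right) = \left(\left(76 - -219\right) - 329\right) \left(1 + 21\right) = \left(\left(76 + 219\right) - 329\right) 22 = \left(295 - 329\right) 22 = \left(-34\right) 22 = -748$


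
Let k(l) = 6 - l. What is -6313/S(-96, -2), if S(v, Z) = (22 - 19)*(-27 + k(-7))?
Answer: 6313/42 ≈ 150.31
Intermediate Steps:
S(v, Z) = -42 (S(v, Z) = (22 - 19)*(-27 + (6 - 1*(-7))) = 3*(-27 + (6 + 7)) = 3*(-27 + 13) = 3*(-14) = -42)
-6313/S(-96, -2) = -6313/(-42) = -6313*(-1/42) = 6313/42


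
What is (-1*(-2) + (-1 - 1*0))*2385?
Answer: 2385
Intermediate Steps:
(-1*(-2) + (-1 - 1*0))*2385 = (2 + (-1 + 0))*2385 = (2 - 1)*2385 = 1*2385 = 2385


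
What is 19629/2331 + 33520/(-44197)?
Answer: 87711977/11447023 ≈ 7.6624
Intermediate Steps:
19629/2331 + 33520/(-44197) = 19629*(1/2331) + 33520*(-1/44197) = 2181/259 - 33520/44197 = 87711977/11447023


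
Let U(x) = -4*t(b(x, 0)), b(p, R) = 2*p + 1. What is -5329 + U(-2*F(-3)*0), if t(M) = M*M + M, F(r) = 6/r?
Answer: -5337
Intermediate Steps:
b(p, R) = 1 + 2*p
t(M) = M + M² (t(M) = M² + M = M + M²)
U(x) = -4*(1 + 2*x)*(2 + 2*x) (U(x) = -4*(1 + 2*x)*(1 + (1 + 2*x)) = -4*(1 + 2*x)*(2 + 2*x))
-5329 + U(-2*F(-3)*0) = -5329 - 8*(1 - 12/(-3)*0)*(1 + 2*(-12/(-3)*0)) = -5329 - 8*(1 - 12*(-1)/3*0)*(1 + 2*(-12*(-1)/3*0)) = -5329 - 8*(1 - 2*(-2)*0)*(1 + 2*(-2*(-2)*0)) = -5329 - 8*(1 + 4*0)*(1 + 2*(4*0)) = -5329 - 8*(1 + 0)*(1 + 2*0) = -5329 - 8*1*(1 + 0) = -5329 - 8*1*1 = -5329 - 8 = -5337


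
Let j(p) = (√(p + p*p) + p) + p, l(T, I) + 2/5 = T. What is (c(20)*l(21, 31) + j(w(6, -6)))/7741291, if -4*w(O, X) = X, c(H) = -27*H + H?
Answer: -10709/7741291 + √15/15482582 ≈ -0.0013831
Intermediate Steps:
c(H) = -26*H
w(O, X) = -X/4
l(T, I) = -⅖ + T
j(p) = √(p + p²) + 2*p (j(p) = (√(p + p²) + p) + p = (p + √(p + p²)) + p = √(p + p²) + 2*p)
(c(20)*l(21, 31) + j(w(6, -6)))/7741291 = ((-26*20)*(-⅖ + 21) + (√((-¼*(-6))*(1 - ¼*(-6))) + 2*(-¼*(-6))))/7741291 = (-520*103/5 + (√(3*(1 + 3/2)/2) + 2*(3/2)))*(1/7741291) = (-10712 + (√((3/2)*(5/2)) + 3))*(1/7741291) = (-10712 + (√(15/4) + 3))*(1/7741291) = (-10712 + (√15/2 + 3))*(1/7741291) = (-10712 + (3 + √15/2))*(1/7741291) = (-10709 + √15/2)*(1/7741291) = -10709/7741291 + √15/15482582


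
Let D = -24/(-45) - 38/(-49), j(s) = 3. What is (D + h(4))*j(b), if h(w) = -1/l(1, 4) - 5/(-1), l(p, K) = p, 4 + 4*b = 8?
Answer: 3902/245 ≈ 15.927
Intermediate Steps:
b = 1 (b = -1 + (1/4)*8 = -1 + 2 = 1)
h(w) = 4 (h(w) = -1/1 - 5/(-1) = -1*1 - 5*(-1) = -1 + 5 = 4)
D = 962/735 (D = -24*(-1/45) - 38*(-1/49) = 8/15 + 38/49 = 962/735 ≈ 1.3088)
(D + h(4))*j(b) = (962/735 + 4)*3 = (3902/735)*3 = 3902/245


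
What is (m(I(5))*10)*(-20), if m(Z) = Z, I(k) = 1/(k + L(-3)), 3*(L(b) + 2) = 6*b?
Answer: 200/3 ≈ 66.667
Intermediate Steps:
L(b) = -2 + 2*b (L(b) = -2 + (6*b)/3 = -2 + 2*b)
I(k) = 1/(-8 + k) (I(k) = 1/(k + (-2 + 2*(-3))) = 1/(k + (-2 - 6)) = 1/(k - 8) = 1/(-8 + k))
(m(I(5))*10)*(-20) = (10/(-8 + 5))*(-20) = (10/(-3))*(-20) = -1/3*10*(-20) = -10/3*(-20) = 200/3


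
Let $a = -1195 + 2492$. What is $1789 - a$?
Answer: $492$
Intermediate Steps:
$a = 1297$
$1789 - a = 1789 - 1297 = 492$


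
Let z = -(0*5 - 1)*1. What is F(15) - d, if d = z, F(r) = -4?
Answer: -5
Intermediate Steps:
z = 1 (z = -(0 - 1)*1 = -1*(-1)*1 = 1*1 = 1)
d = 1
F(15) - d = -4 - 1*1 = -4 - 1 = -5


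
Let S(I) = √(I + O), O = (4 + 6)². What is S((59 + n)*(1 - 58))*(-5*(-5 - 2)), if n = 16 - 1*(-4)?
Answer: 35*I*√4403 ≈ 2322.4*I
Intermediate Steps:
n = 20 (n = 16 + 4 = 20)
O = 100 (O = 10² = 100)
S(I) = √(100 + I) (S(I) = √(I + 100) = √(100 + I))
S((59 + n)*(1 - 58))*(-5*(-5 - 2)) = √(100 + (59 + 20)*(1 - 58))*(-5*(-5 - 2)) = √(100 + 79*(-57))*(-5*(-7)) = √(100 - 4503)*35 = √(-4403)*35 = (I*√4403)*35 = 35*I*√4403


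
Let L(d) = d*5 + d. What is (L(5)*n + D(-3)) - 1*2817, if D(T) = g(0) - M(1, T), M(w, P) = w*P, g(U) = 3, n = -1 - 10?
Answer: -3141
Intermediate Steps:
n = -11
M(w, P) = P*w
D(T) = 3 - T
L(d) = 6*d (L(d) = 5*d + d = 6*d)
(L(5)*n + D(-3)) - 1*2817 = ((6*5)*(-11) + (3 - 1*(-3))) - 1*2817 = (30*(-11) + (3 + 3)) - 2817 = (-330 + 6) - 2817 = -324 - 2817 = -3141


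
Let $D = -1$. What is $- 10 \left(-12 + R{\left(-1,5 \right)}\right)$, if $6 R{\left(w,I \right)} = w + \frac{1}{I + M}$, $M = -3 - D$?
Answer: $\frac{1090}{9} \approx 121.11$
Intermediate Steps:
$M = -2$ ($M = -3 - -1 = -3 + 1 = -2$)
$R{\left(w,I \right)} = \frac{w}{6} + \frac{1}{6 \left(-2 + I\right)}$ ($R{\left(w,I \right)} = \frac{w + \frac{1}{I - 2}}{6} = \frac{w + \frac{1}{-2 + I}}{6} = \frac{w}{6} + \frac{1}{6 \left(-2 + I\right)}$)
$- 10 \left(-12 + R{\left(-1,5 \right)}\right) = - 10 \left(-12 + \frac{1 - -2 + 5 \left(-1\right)}{6 \left(-2 + 5\right)}\right) = - 10 \left(-12 + \frac{1 + 2 - 5}{6 \cdot 3}\right) = - 10 \left(-12 + \frac{1}{6} \cdot \frac{1}{3} \left(-2\right)\right) = - 10 \left(-12 - \frac{1}{9}\right) = \left(-10\right) \left(- \frac{109}{9}\right) = \frac{1090}{9}$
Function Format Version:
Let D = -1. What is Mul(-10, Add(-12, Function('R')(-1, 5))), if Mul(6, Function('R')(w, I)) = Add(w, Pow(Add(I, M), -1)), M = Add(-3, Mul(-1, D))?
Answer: Rational(1090, 9) ≈ 121.11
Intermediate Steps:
M = -2 (M = Add(-3, Mul(-1, -1)) = Add(-3, 1) = -2)
Function('R')(w, I) = Add(Mul(Rational(1, 6), w), Mul(Rational(1, 6), Pow(Add(-2, I), -1))) (Function('R')(w, I) = Mul(Rational(1, 6), Add(w, Pow(Add(I, -2), -1))) = Mul(Rational(1, 6), Add(w, Pow(Add(-2, I), -1))) = Add(Mul(Rational(1, 6), w), Mul(Rational(1, 6), Pow(Add(-2, I), -1))))
Mul(-10, Add(-12, Function('R')(-1, 5))) = Mul(-10, Add(-12, Mul(Rational(1, 6), Pow(Add(-2, 5), -1), Add(1, Mul(-2, -1), Mul(5, -1))))) = Mul(-10, Add(-12, Mul(Rational(1, 6), Pow(3, -1), Add(1, 2, -5)))) = Mul(-10, Add(-12, Mul(Rational(1, 6), Rational(1, 3), -2))) = Mul(-10, Add(-12, Rational(-1, 9))) = Mul(-10, Rational(-109, 9)) = Rational(1090, 9)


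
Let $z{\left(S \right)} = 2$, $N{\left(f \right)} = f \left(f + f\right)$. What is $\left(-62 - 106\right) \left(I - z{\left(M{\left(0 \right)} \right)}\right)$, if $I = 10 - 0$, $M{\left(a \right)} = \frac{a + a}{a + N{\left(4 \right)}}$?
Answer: $-1344$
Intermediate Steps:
$N{\left(f \right)} = 2 f^{2}$ ($N{\left(f \right)} = f 2 f = 2 f^{2}$)
$M{\left(a \right)} = \frac{2 a}{32 + a}$ ($M{\left(a \right)} = \frac{a + a}{a + 2 \cdot 4^{2}} = \frac{2 a}{a + 2 \cdot 16} = \frac{2 a}{a + 32} = \frac{2 a}{32 + a}$)
$I = 10$ ($I = 10 + 0 = 10$)
$\left(-62 - 106\right) \left(I - z{\left(M{\left(0 \right)} \right)}\right) = \left(-62 - 106\right) \left(10 - 2\right) = - 168 \left(10 - 2\right) = \left(-168\right) 8 = -1344$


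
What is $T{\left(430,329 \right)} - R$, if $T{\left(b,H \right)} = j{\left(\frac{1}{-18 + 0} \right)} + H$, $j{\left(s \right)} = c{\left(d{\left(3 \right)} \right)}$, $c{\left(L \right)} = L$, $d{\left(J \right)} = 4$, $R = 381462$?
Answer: $-381129$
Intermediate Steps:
$j{\left(s \right)} = 4$
$T{\left(b,H \right)} = 4 + H$
$T{\left(430,329 \right)} - R = \left(4 + 329\right) - 381462 = 333 - 381462 = -381129$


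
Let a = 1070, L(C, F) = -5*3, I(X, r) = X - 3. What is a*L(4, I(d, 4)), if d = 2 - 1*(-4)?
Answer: -16050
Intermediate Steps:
d = 6 (d = 2 + 4 = 6)
I(X, r) = -3 + X
L(C, F) = -15
a*L(4, I(d, 4)) = 1070*(-15) = -16050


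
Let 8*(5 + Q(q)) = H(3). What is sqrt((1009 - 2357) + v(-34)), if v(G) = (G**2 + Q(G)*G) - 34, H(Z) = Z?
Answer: 5*I*sqrt(11)/2 ≈ 8.2916*I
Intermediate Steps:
Q(q) = -37/8 (Q(q) = -5 + (1/8)*3 = -5 + 3/8 = -37/8)
v(G) = -34 + G**2 - 37*G/8 (v(G) = (G**2 - 37*G/8) - 34 = -34 + G**2 - 37*G/8)
sqrt((1009 - 2357) + v(-34)) = sqrt((1009 - 2357) + (-34 + (-34)**2 - 37/8*(-34))) = sqrt(-1348 + (-34 + 1156 + 629/4)) = sqrt(-1348 + 5117/4) = sqrt(-275/4) = 5*I*sqrt(11)/2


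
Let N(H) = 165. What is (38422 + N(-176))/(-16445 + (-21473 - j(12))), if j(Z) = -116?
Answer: -38587/37802 ≈ -1.0208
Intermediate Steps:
(38422 + N(-176))/(-16445 + (-21473 - j(12))) = (38422 + 165)/(-16445 + (-21473 - 1*(-116))) = 38587/(-16445 + (-21473 + 116)) = 38587/(-16445 - 21357) = 38587/(-37802) = 38587*(-1/37802) = -38587/37802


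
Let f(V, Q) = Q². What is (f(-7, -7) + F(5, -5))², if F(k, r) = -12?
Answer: 1369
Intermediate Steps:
(f(-7, -7) + F(5, -5))² = ((-7)² - 12)² = (49 - 12)² = 37² = 1369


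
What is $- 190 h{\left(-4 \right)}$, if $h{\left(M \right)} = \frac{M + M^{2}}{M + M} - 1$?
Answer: $475$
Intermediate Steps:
$h{\left(M \right)} = -1 + \frac{M + M^{2}}{2 M}$ ($h{\left(M \right)} = \frac{M + M^{2}}{2 M} - 1 = -1 + \frac{M + M^{2}}{2 M}$)
$- 190 h{\left(-4 \right)} = - 190 \left(- \frac{1}{2} + \frac{1}{2} \left(-4\right)\right) = - 190 \left(- \frac{1}{2} - 2\right) = \left(-190\right) \left(- \frac{5}{2}\right) = 475$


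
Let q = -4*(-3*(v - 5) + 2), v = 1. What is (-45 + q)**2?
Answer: 10201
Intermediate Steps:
q = -56 (q = -4*(-3*(1 - 5) + 2) = -4*(-3*(-4) + 2) = -4*(12 + 2) = -4*14 = -56)
(-45 + q)**2 = (-45 - 56)**2 = (-101)**2 = 10201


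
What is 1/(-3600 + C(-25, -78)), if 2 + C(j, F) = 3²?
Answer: -1/3593 ≈ -0.00027832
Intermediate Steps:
C(j, F) = 7 (C(j, F) = -2 + 3² = -2 + 9 = 7)
1/(-3600 + C(-25, -78)) = 1/(-3600 + 7) = 1/(-3593) = -1/3593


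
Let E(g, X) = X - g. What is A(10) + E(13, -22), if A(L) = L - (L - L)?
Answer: -25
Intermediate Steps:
A(L) = L (A(L) = L - 1*0 = L + 0 = L)
A(10) + E(13, -22) = 10 + (-22 - 1*13) = 10 + (-22 - 13) = 10 - 35 = -25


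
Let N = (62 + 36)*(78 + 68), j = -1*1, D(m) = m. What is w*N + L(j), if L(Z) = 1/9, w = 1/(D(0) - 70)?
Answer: -9193/45 ≈ -204.29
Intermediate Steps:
j = -1
w = -1/70 (w = 1/(0 - 70) = 1/(-70) = -1/70 ≈ -0.014286)
L(Z) = ⅑
N = 14308 (N = 98*146 = 14308)
w*N + L(j) = -1/70*14308 + ⅑ = -1022/5 + ⅑ = -9193/45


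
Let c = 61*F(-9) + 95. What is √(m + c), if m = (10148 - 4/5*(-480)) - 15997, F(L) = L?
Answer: I*√5919 ≈ 76.935*I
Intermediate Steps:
c = -454 (c = 61*(-9) + 95 = -549 + 95 = -454)
m = -5465 (m = (10148 - 4*⅕*(-480)) - 15997 = (10148 - ⅘*(-480)) - 15997 = (10148 + 384) - 15997 = 10532 - 15997 = -5465)
√(m + c) = √(-5465 - 454) = √(-5919) = I*√5919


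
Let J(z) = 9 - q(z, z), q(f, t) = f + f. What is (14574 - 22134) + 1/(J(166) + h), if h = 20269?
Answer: -150791759/19946 ≈ -7560.0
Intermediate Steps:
q(f, t) = 2*f
J(z) = 9 - 2*z
(14574 - 22134) + 1/(J(166) + h) = (14574 - 22134) + 1/((9 - 2*166) + 20269) = -7560 + 1/((9 - 332) + 20269) = -7560 + 1/(-323 + 20269) = -7560 + 1/19946 = -150791759/19946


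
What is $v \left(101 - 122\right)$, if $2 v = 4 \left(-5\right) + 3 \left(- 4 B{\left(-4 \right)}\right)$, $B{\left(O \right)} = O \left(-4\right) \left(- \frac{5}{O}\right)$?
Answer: $2730$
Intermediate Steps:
$B{\left(O \right)} = 20$ ($B{\left(O \right)} = - 4 O \left(- \frac{5}{O}\right) = 20$)
$v = -130$ ($v = \frac{4 \left(-5\right) + 3 \left(\left(-4\right) 20\right)}{2} = \frac{-20 + 3 \left(-80\right)}{2} = \frac{-20 - 240}{2} = \frac{1}{2} \left(-260\right) = -130$)
$v \left(101 - 122\right) = - 130 \left(101 - 122\right) = \left(-130\right) \left(-21\right) = 2730$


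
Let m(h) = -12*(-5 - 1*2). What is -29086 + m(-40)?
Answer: -29002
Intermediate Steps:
m(h) = 84 (m(h) = -12*(-5 - 2) = -12*(-7) = 84)
-29086 + m(-40) = -29086 + 84 = -29002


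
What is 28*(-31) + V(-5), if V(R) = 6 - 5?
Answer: -867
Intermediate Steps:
V(R) = 1
28*(-31) + V(-5) = 28*(-31) + 1 = -868 + 1 = -867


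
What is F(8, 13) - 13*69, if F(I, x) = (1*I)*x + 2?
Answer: -791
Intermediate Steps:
F(I, x) = 2 + I*x (F(I, x) = I*x + 2 = 2 + I*x)
F(8, 13) - 13*69 = (2 + 8*13) - 13*69 = (2 + 104) - 897 = 106 - 897 = -791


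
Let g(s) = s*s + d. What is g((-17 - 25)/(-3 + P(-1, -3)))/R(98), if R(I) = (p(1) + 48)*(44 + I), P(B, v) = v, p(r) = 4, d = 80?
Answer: 129/7384 ≈ 0.017470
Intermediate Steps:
R(I) = 2288 + 52*I (R(I) = (4 + 48)*(44 + I) = 52*(44 + I) = 2288 + 52*I)
g(s) = 80 + s² (g(s) = s*s + 80 = s² + 80 = 80 + s²)
g((-17 - 25)/(-3 + P(-1, -3)))/R(98) = (80 + ((-17 - 25)/(-3 - 3))²)/(2288 + 52*98) = (80 + (-42/(-6))²)/(2288 + 5096) = (80 + (-42*(-⅙))²)/7384 = (80 + 7²)*(1/7384) = (80 + 49)*(1/7384) = 129*(1/7384) = 129/7384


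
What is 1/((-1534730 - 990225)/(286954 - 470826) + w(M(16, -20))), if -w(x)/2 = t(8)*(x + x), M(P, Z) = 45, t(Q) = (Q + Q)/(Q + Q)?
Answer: -183872/30572005 ≈ -0.0060144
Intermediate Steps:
t(Q) = 1 (t(Q) = (2*Q)/((2*Q)) = (2*Q)*(1/(2*Q)) = 1)
w(x) = -4*x (w(x) = -2*(x + x) = -2*2*x = -4*x)
1/((-1534730 - 990225)/(286954 - 470826) + w(M(16, -20))) = 1/((-1534730 - 990225)/(286954 - 470826) - 4*45) = 1/(-2524955/(-183872) - 180) = 1/(-2524955*(-1/183872) - 180) = 1/(2524955/183872 - 180) = 1/(-30572005/183872) = -183872/30572005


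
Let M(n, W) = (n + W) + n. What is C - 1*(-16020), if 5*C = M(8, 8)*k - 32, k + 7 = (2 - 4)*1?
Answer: 79852/5 ≈ 15970.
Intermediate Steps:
M(n, W) = W + 2*n (M(n, W) = (W + n) + n = W + 2*n)
k = -9 (k = -7 + (2 - 4)*1 = -7 - 2*1 = -7 - 2 = -9)
C = -248/5 (C = ((8 + 2*8)*(-9) - 32)/5 = ((8 + 16)*(-9) - 32)/5 = (24*(-9) - 32)/5 = (-216 - 32)/5 = (⅕)*(-248) = -248/5 ≈ -49.600)
C - 1*(-16020) = -248/5 - 1*(-16020) = -248/5 + 16020 = 79852/5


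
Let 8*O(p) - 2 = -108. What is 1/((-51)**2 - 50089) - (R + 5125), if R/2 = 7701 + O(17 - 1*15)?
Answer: -973527745/47488 ≈ -20501.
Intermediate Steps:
O(p) = -53/4 (O(p) = 1/4 + (1/8)*(-108) = 1/4 - 27/2 = -53/4)
R = 30751/2 (R = 2*(7701 - 53/4) = 2*(30751/4) = 30751/2 ≈ 15376.)
1/((-51)**2 - 50089) - (R + 5125) = 1/((-51)**2 - 50089) - (30751/2 + 5125) = 1/(2601 - 50089) - 1*41001/2 = 1/(-47488) - 41001/2 = -1/47488 - 41001/2 = -973527745/47488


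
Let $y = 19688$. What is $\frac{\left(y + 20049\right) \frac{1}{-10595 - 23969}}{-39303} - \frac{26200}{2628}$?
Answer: $- \frac{109851174511}{11018692124} \approx -9.9695$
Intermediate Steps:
$\frac{\left(y + 20049\right) \frac{1}{-10595 - 23969}}{-39303} - \frac{26200}{2628} = \frac{\left(19688 + 20049\right) \frac{1}{-10595 - 23969}}{-39303} - \frac{26200}{2628} = \frac{39737}{-34564} \left(- \frac{1}{39303}\right) - \frac{6550}{657} = 39737 \left(- \frac{1}{34564}\right) \left(- \frac{1}{39303}\right) - \frac{6550}{657} = \left(- \frac{39737}{34564}\right) \left(- \frac{1}{39303}\right) - \frac{6550}{657} = \frac{39737}{1358468892} - \frac{6550}{657} = - \frac{109851174511}{11018692124}$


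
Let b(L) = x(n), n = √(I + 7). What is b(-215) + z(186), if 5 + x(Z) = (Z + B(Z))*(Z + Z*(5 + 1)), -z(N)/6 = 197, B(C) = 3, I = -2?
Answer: -1152 + 21*√5 ≈ -1105.0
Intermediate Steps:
z(N) = -1182 (z(N) = -6*197 = -1182)
n = √5 (n = √(-2 + 7) = √5 ≈ 2.2361)
x(Z) = -5 + 7*Z*(3 + Z) (x(Z) = -5 + (Z + 3)*(Z + Z*(5 + 1)) = -5 + (3 + Z)*(Z + Z*6) = -5 + (3 + Z)*(Z + 6*Z) = -5 + (3 + Z)*(7*Z) = -5 + 7*Z*(3 + Z))
b(L) = 30 + 21*√5 (b(L) = -5 + 7*(√5)² + 21*√5 = -5 + 7*5 + 21*√5 = -5 + 35 + 21*√5 = 30 + 21*√5)
b(-215) + z(186) = (30 + 21*√5) - 1182 = -1152 + 21*√5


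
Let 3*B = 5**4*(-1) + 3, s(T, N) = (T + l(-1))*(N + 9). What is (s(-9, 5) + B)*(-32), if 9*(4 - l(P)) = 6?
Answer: 27520/3 ≈ 9173.3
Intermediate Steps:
l(P) = 10/3 (l(P) = 4 - 1/9*6 = 4 - 2/3 = 10/3)
s(T, N) = (9 + N)*(10/3 + T) (s(T, N) = (T + 10/3)*(N + 9) = (10/3 + T)*(9 + N) = (9 + N)*(10/3 + T))
B = -622/3 (B = (5**4*(-1) + 3)/3 = (625*(-1) + 3)/3 = (-625 + 3)/3 = (1/3)*(-622) = -622/3 ≈ -207.33)
(s(-9, 5) + B)*(-32) = ((30 + 9*(-9) + (10/3)*5 + 5*(-9)) - 622/3)*(-32) = ((30 - 81 + 50/3 - 45) - 622/3)*(-32) = (-238/3 - 622/3)*(-32) = -860/3*(-32) = 27520/3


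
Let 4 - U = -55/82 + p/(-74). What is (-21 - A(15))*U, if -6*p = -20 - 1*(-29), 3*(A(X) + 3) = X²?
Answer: -2624367/6068 ≈ -432.49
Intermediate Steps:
A(X) = -3 + X²/3
p = -3/2 (p = -(-20 - 1*(-29))/6 = -(-20 + 29)/6 = -⅙*9 = -3/2 ≈ -1.5000)
U = 28219/6068 (U = 4 - (-55/82 - 3/2/(-74)) = 4 - (-55*1/82 - 3/2*(-1/74)) = 4 - (-55/82 + 3/148) = 4 - 1*(-3947/6068) = 4 + 3947/6068 = 28219/6068 ≈ 4.6505)
(-21 - A(15))*U = (-21 - (-3 + (⅓)*15²))*(28219/6068) = (-21 - (-3 + (⅓)*225))*(28219/6068) = (-21 - (-3 + 75))*(28219/6068) = (-21 - 1*72)*(28219/6068) = (-21 - 72)*(28219/6068) = -93*28219/6068 = -2624367/6068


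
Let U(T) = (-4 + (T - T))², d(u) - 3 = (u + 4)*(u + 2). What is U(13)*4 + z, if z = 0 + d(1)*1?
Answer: 82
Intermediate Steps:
d(u) = 3 + (2 + u)*(4 + u) (d(u) = 3 + (u + 4)*(u + 2) = 3 + (4 + u)*(2 + u) = 3 + (2 + u)*(4 + u))
z = 18 (z = 0 + (11 + 1² + 6*1)*1 = 0 + (11 + 1 + 6)*1 = 0 + 18*1 = 0 + 18 = 18)
U(T) = 16 (U(T) = (-4 + 0)² = (-4)² = 16)
U(13)*4 + z = 16*4 + 18 = 64 + 18 = 82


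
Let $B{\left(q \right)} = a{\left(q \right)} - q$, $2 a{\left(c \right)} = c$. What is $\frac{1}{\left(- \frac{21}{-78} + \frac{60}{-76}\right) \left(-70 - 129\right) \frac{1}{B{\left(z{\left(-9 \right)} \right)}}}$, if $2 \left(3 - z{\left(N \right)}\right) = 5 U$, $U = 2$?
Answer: $\frac{494}{51143} \approx 0.0096592$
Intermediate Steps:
$z{\left(N \right)} = -2$ ($z{\left(N \right)} = 3 - \frac{5 \cdot 2}{2} = 3 - 5 = -2$)
$a{\left(c \right)} = \frac{c}{2}$
$B{\left(q \right)} = - \frac{q}{2}$ ($B{\left(q \right)} = \frac{q}{2} - q = - \frac{q}{2}$)
$\frac{1}{\left(- \frac{21}{-78} + \frac{60}{-76}\right) \left(-70 - 129\right) \frac{1}{B{\left(z{\left(-9 \right)} \right)}}} = \frac{1}{\left(- \frac{21}{-78} + \frac{60}{-76}\right) \left(-70 - 129\right) \frac{1}{\left(- \frac{1}{2}\right) \left(-2\right)}} = \frac{1}{\left(\left(-21\right) \left(- \frac{1}{78}\right) + 60 \left(- \frac{1}{76}\right)\right) \left(-199\right) 1^{-1}} = \frac{1}{\left(\frac{7}{26} - \frac{15}{19}\right) \left(-199\right) 1} = \frac{1}{\left(- \frac{257}{494}\right) \left(-199\right) 1} = \frac{1}{\frac{51143}{494} \cdot 1} = \frac{1}{\frac{51143}{494}} = \frac{494}{51143}$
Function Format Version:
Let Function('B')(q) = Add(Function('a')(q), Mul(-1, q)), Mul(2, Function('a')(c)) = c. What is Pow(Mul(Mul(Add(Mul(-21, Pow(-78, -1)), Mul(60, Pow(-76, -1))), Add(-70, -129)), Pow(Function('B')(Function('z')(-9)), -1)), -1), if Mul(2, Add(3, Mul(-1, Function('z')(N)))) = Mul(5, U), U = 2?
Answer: Rational(494, 51143) ≈ 0.0096592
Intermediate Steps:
Function('z')(N) = -2 (Function('z')(N) = Add(3, Mul(Rational(-1, 2), Mul(5, 2))) = Add(3, Mul(Rational(-1, 2), 10)) = Add(3, -5) = -2)
Function('a')(c) = Mul(Rational(1, 2), c)
Function('B')(q) = Mul(Rational(-1, 2), q) (Function('B')(q) = Add(Mul(Rational(1, 2), q), Mul(-1, q)) = Mul(Rational(-1, 2), q))
Pow(Mul(Mul(Add(Mul(-21, Pow(-78, -1)), Mul(60, Pow(-76, -1))), Add(-70, -129)), Pow(Function('B')(Function('z')(-9)), -1)), -1) = Pow(Mul(Mul(Add(Mul(-21, Pow(-78, -1)), Mul(60, Pow(-76, -1))), Add(-70, -129)), Pow(Mul(Rational(-1, 2), -2), -1)), -1) = Pow(Mul(Mul(Add(Mul(-21, Rational(-1, 78)), Mul(60, Rational(-1, 76))), -199), Pow(1, -1)), -1) = Pow(Mul(Mul(Add(Rational(7, 26), Rational(-15, 19)), -199), 1), -1) = Pow(Mul(Mul(Rational(-257, 494), -199), 1), -1) = Pow(Mul(Rational(51143, 494), 1), -1) = Pow(Rational(51143, 494), -1) = Rational(494, 51143)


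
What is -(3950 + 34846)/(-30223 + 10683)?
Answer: 9699/4885 ≈ 1.9855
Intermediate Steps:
-(3950 + 34846)/(-30223 + 10683) = -38796/(-19540) = -38796*(-1)/19540 = -1*(-9699/4885) = 9699/4885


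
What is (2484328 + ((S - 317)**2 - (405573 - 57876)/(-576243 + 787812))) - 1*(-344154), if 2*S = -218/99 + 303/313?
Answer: 793455756890781601487/270863093521548 ≈ 2.9294e+6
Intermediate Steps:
S = -38237/61974 (S = (-218/99 + 303/313)/2 = (1/2)*(-38237/30987) = -38237/61974 ≈ -0.61698)
(2484328 + ((S - 317)**2 - (405573 - 57876)/(-576243 + 787812))) - 1*(-344154) = (2484328 + ((-38237/61974 - 317)**2 - (405573 - 57876)/(-576243 + 787812))) - 1*(-344154) = (2484328 + ((-19683995/61974)**2 - 347697/211569)) + 344154 = (2484328 + (387459659160025/3840776676 - 347697/211569)) + 344154 = (2484328 + (387459659160025/3840776676 - 1*115899/70523)) + 344154 = (2484328 + (387459659160025/3840776676 - 115899/70523)) + 344154 = (2484328 + 27324372400766471351/270863093521548) + 344154 = 700237139802966771095/270863093521548 + 344154 = 793455756890781601487/270863093521548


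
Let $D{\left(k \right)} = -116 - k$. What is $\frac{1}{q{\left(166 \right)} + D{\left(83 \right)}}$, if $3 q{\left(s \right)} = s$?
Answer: $- \frac{3}{431} \approx -0.0069606$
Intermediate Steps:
$q{\left(s \right)} = \frac{s}{3}$
$\frac{1}{q{\left(166 \right)} + D{\left(83 \right)}} = \frac{1}{\frac{1}{3} \cdot 166 - 199} = \frac{1}{\frac{166}{3} - 199} = \frac{1}{- \frac{431}{3}} = - \frac{3}{431}$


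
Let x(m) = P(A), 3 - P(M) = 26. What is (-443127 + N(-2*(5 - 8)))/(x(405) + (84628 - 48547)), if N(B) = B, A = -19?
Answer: -443121/36058 ≈ -12.289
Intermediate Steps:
P(M) = -23 (P(M) = 3 - 1*26 = 3 - 26 = -23)
x(m) = -23
(-443127 + N(-2*(5 - 8)))/(x(405) + (84628 - 48547)) = (-443127 - 2*(5 - 8))/(-23 + (84628 - 48547)) = (-443127 - 2*(-3))/(-23 + 36081) = (-443127 + 6)/36058 = -443121*1/36058 = -443121/36058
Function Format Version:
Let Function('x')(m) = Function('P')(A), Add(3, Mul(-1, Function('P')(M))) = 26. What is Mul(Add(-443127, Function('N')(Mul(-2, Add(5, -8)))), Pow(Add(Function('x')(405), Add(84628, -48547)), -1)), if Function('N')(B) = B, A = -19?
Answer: Rational(-443121, 36058) ≈ -12.289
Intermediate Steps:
Function('P')(M) = -23 (Function('P')(M) = Add(3, Mul(-1, 26)) = Add(3, -26) = -23)
Function('x')(m) = -23
Mul(Add(-443127, Function('N')(Mul(-2, Add(5, -8)))), Pow(Add(Function('x')(405), Add(84628, -48547)), -1)) = Mul(Add(-443127, Mul(-2, Add(5, -8))), Pow(Add(-23, Add(84628, -48547)), -1)) = Mul(Add(-443127, Mul(-2, -3)), Pow(Add(-23, 36081), -1)) = Mul(Add(-443127, 6), Pow(36058, -1)) = Mul(-443121, Rational(1, 36058)) = Rational(-443121, 36058)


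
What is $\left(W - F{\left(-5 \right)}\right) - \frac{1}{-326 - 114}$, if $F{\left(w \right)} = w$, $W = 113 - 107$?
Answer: $\frac{4841}{440} \approx 11.002$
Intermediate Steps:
$W = 6$ ($W = 113 - 107 = 6$)
$\left(W - F{\left(-5 \right)}\right) - \frac{1}{-326 - 114} = \left(6 - -5\right) - \frac{1}{-326 - 114} = \left(6 + 5\right) - \frac{1}{-440} = 11 - - \frac{1}{440} = 11 + \frac{1}{440} = \frac{4841}{440}$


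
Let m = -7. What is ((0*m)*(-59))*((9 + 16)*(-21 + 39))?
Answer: 0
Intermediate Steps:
((0*m)*(-59))*((9 + 16)*(-21 + 39)) = ((0*(-7))*(-59))*((9 + 16)*(-21 + 39)) = (0*(-59))*(25*18) = 0*450 = 0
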